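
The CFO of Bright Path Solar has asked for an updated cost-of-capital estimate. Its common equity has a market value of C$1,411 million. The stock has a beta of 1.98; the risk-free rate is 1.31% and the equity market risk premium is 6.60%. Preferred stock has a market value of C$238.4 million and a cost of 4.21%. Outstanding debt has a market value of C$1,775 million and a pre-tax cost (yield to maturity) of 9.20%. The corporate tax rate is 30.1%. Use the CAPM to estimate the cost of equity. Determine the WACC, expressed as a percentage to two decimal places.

Cost of equity via CAPM: Re = 1.31% + 1.98 × 6.6% = 14.3780%.
Total capital V = 1411 + 238.4 + 1775 = 3424.4.
Equity: weight = 1411/3424.4 = 0.4120; cost = 14.378%.
Preferred: weight = 238.4/3424.4 = 0.0696; cost = 4.21%.
Debt: weight = 1775/3424.4 = 0.5183; after-tax cost = 9.2% × (1 − 30.1%) = 6.4308%.
WACC = 0.4120 × 14.3780% + 0.0696 × 4.2100% + 0.5183 × 6.4308% = 9.5508%.

9.55%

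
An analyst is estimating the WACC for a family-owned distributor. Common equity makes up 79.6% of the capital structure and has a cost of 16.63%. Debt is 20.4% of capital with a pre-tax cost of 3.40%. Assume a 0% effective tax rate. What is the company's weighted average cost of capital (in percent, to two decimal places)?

After-tax cost of debt = 3.4% × (1 − 0%) = 3.4000%.
WACC = 0.796 × 16.6300% + 0.204 × 3.4000% = 13.9311%.

13.93%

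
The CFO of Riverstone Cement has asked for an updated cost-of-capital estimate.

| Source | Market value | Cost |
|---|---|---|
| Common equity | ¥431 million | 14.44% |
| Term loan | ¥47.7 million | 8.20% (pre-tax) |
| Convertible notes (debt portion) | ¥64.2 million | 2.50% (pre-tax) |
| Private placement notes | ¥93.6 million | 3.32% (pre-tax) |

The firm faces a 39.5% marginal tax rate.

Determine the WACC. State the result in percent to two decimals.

Total capital V = 431 + 47.7 + 64.2 + 93.6 = 636.5.
Equity: weight = 431/636.5 = 0.6771; cost = 14.44%.
Term loan: weight = 47.7/636.5 = 0.0749; after-tax cost = 8.2% × (1 − 39.5%) = 4.9610%.
Convertible notes (debt portion): weight = 64.2/636.5 = 0.1009; after-tax cost = 2.5% × (1 − 39.5%) = 1.5125%.
Private placement notes: weight = 93.6/636.5 = 0.1471; after-tax cost = 3.32% × (1 − 39.5%) = 2.0086%.
WACC = 0.6771 × 14.4400% + 0.0749 × 4.9610% + 0.1009 × 1.5125% + 0.1471 × 2.0086% = 10.5976%.

10.60%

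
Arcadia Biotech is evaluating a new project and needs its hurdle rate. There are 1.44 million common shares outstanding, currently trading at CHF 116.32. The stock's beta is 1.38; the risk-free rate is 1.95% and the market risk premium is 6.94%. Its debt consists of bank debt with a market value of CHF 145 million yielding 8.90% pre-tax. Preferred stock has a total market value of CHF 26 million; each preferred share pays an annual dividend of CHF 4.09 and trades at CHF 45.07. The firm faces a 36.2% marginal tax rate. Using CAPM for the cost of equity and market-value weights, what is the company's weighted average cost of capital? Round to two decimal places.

Cost of equity via CAPM: Re = 1.95% + 1.38 × 6.94% = 11.5272%.
Cost of preferred: Rp = 4.09 / 45.07 = 9.0748%.
Market value of equity E = 116.32 × 1.44m = 167.5008m.
Total capital V = 167.5008 + 26 + 145 = 338.5008.
Equity: weight = 167.5008/338.5008 = 0.4948; cost = 11.5272%.
Preferred: weight = 26/338.5008 = 0.0768; cost = 9.0748%.
Bank debt: weight = 145/338.5008 = 0.4284; after-tax cost = 8.9% × (1 − 36.2%) = 5.6782%.
WACC = 0.4948 × 11.5272% + 0.0768 × 9.0748% + 0.4284 × 5.6782% = 8.8334%.

8.83%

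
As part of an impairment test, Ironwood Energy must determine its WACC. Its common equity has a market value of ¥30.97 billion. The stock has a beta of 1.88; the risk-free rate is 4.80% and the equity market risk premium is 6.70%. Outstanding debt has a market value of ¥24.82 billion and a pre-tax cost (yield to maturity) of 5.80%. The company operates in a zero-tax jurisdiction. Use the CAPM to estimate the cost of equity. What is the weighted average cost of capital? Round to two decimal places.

Cost of equity via CAPM: Re = 4.8% + 1.88 × 6.7% = 17.3960%.
Total capital V = 30.97 + 24.82 = 55.79.
Equity: weight = 30.97/55.79 = 0.5551; cost = 17.396%.
Debt: weight = 24.82/55.79 = 0.4449; after-tax cost = 5.8% × (1 − 0%) = 5.8000%.
WACC = 0.5551 × 17.3960% + 0.4449 × 5.8000% = 12.2371%.

12.24%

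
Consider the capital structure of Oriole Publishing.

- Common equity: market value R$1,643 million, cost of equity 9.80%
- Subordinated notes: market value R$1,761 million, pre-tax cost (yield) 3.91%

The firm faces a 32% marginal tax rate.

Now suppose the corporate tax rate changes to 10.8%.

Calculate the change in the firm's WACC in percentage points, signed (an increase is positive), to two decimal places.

Current WACC:
Total capital V = 1643 + 1761 = 3404.
Equity: weight = 1643/3404 = 0.4827; cost = 9.8%.
Subordinated notes: weight = 1761/3404 = 0.5173; after-tax cost = 3.91% × (1 − 32%) = 2.6588%.
WACC = 0.4827 × 9.8000% + 0.5173 × 2.6588% = 6.1056%.
After the change:
Total capital V = 1643 + 1761 = 3404.
Equity: weight = 1643/3404 = 0.4827; cost = 9.8%.
Subordinated notes: weight = 1761/3404 = 0.5173; after-tax cost = 3.91% × (1 − 10.8%) = 3.4877%.
WACC = 0.4827 × 9.8000% + 0.5173 × 3.4877% = 6.5345%.
Change in WACC = 6.5345% − 6.1056% = 0.4288 pp.

+0.43 pp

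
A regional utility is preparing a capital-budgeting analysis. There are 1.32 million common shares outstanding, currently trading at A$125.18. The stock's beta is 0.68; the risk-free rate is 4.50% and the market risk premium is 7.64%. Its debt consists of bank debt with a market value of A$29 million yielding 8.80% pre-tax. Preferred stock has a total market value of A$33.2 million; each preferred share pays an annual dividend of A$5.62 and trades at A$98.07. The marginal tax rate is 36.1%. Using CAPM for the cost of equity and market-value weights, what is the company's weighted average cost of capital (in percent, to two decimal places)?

8.60%

Cost of equity via CAPM: Re = 4.5% + 0.68 × 7.64% = 9.6952%.
Cost of preferred: Rp = 5.62 / 98.07 = 5.7306%.
Market value of equity E = 125.18 × 1.32m = 165.2376m.
Total capital V = 165.2376 + 33.2 + 29 = 227.4376.
Equity: weight = 165.2376/227.4376 = 0.7265; cost = 9.6952%.
Preferred: weight = 33.2/227.4376 = 0.1460; cost = 5.7306%.
Bank debt: weight = 29/227.4376 = 0.1275; after-tax cost = 8.8% × (1 − 36.1%) = 5.6232%.
WACC = 0.7265 × 9.6952% + 0.1460 × 5.7306% + 0.1275 × 5.6232% = 8.5973%.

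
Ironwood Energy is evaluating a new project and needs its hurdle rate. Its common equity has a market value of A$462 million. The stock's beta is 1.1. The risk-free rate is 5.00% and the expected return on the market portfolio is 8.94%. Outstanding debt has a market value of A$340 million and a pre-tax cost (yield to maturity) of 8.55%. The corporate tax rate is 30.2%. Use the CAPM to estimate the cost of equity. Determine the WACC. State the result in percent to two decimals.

7.91%

Market risk premium = 8.94% − 5.0% = 3.94%.
Cost of equity via CAPM: Re = 5.0% + 1.1 × 3.94% = 9.3340%.
Total capital V = 462 + 340 = 802.
Equity: weight = 462/802 = 0.5761; cost = 9.334%.
Debt: weight = 340/802 = 0.4239; after-tax cost = 8.55% × (1 − 30.2%) = 5.9679%.
WACC = 0.5761 × 9.3340% + 0.4239 × 5.9679% = 7.9070%.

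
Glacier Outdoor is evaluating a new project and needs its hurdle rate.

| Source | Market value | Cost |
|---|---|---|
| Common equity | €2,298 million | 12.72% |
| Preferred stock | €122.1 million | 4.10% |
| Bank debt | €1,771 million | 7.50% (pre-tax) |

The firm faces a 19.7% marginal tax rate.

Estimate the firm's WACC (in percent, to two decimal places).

9.64%

Total capital V = 2298 + 122.1 + 1771 = 4191.1.
Equity: weight = 2298/4191.1 = 0.5483; cost = 12.72%.
Preferred: weight = 122.1/4191.1 = 0.0291; cost = 4.1%.
Bank debt: weight = 1771/4191.1 = 0.4226; after-tax cost = 7.5% × (1 − 19.7%) = 6.0225%.
WACC = 0.5483 × 12.7200% + 0.0291 × 4.1000% + 0.4226 × 6.0225% = 9.6388%.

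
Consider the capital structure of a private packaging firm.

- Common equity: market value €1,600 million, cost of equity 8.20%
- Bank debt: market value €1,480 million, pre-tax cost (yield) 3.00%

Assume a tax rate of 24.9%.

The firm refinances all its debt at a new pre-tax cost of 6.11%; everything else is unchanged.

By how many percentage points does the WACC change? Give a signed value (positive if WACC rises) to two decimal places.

Current WACC:
Total capital V = 1600 + 1480 = 3080.
Equity: weight = 1600/3080 = 0.5195; cost = 8.2%.
Bank debt: weight = 1480/3080 = 0.4805; after-tax cost = 3% × (1 − 24.9%) = 2.2530%.
WACC = 0.5195 × 8.2000% + 0.4805 × 2.2530% = 5.3424%.
After the change:
Total capital V = 1600 + 1480 = 3080.
Equity: weight = 1600/3080 = 0.5195; cost = 8.2%.
Bank debt: weight = 1480/3080 = 0.4805; after-tax cost = 6.11% × (1 − 24.9%) = 4.5886%.
WACC = 0.5195 × 8.2000% + 0.4805 × 4.5886% = 6.4647%.
Change in WACC = 6.4647% − 5.3424% = 1.1223 pp.

+1.12 pp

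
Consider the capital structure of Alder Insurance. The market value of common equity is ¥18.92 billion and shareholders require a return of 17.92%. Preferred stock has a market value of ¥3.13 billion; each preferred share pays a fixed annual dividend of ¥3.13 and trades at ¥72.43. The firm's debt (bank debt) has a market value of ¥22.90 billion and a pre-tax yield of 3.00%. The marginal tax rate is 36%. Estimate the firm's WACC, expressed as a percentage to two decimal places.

8.82%

Cost of preferred: Rp = 3.13 / 72.43 = 4.3214%.
Total capital V = 18.92 + 3.13 + 22.9 = 44.95.
Equity: weight = 18.92/44.95 = 0.4209; cost = 17.92%.
Preferred: weight = 3.13/44.95 = 0.0696; cost = 4.3214%.
Bank debt: weight = 22.9/44.95 = 0.5095; after-tax cost = 3% × (1 − 36%) = 1.9200%.
WACC = 0.4209 × 17.9200% + 0.0696 × 4.3214% + 0.5095 × 1.9200% = 8.8218%.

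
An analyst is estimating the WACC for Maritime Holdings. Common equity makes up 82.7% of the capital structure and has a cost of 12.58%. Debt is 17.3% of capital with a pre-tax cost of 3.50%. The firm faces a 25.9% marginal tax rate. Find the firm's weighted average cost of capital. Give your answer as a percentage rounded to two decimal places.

After-tax cost of debt = 3.5% × (1 − 25.9%) = 2.5935%.
WACC = 0.827 × 12.5800% + 0.173 × 2.5935% = 10.8523%.

10.85%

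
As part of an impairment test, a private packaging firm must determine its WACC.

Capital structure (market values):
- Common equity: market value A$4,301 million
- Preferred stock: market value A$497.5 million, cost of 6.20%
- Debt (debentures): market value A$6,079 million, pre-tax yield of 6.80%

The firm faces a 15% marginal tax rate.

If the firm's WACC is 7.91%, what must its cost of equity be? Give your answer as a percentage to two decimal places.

Total capital V = 4301 + 497.5 + 6079 = 10877.5.
Equity weight = 4301/10877.5 = 0.3954.
Preferred weight = 497.5/10877.5 = 0.0457.
Debentures weight = 6079/10877.5 = 0.5589.
Debt contribution = 0.5589 × 6.8% × (1 − 15%) = 3.2302%.
Preferred contribution = 0.0457 × 6.2% = 0.2836%.
Required equity contribution = 7.91% − 3.5138% = 4.3962%.
Re = 4.3962% / 0.3954 = 11.1183%.

11.12%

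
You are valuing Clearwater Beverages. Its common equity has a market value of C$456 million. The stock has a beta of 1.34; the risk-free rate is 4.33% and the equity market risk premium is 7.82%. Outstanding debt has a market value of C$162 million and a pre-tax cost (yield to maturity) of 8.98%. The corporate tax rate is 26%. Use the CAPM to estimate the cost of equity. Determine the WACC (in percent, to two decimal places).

Cost of equity via CAPM: Re = 4.33% + 1.34 × 7.82% = 14.8088%.
Total capital V = 456 + 162 = 618.
Equity: weight = 456/618 = 0.7379; cost = 14.8088%.
Debt: weight = 162/618 = 0.2621; after-tax cost = 8.98% × (1 − 26%) = 6.6452%.
WACC = 0.7379 × 14.8088% + 0.2621 × 6.6452% = 12.6688%.

12.67%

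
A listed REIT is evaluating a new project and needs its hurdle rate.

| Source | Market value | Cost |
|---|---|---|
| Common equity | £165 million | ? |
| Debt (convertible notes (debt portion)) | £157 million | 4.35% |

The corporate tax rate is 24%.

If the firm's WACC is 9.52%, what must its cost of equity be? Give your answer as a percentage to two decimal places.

Total capital V = 165 + 157 = 322.
Equity weight = 165/322 = 0.5124.
Convertible notes (debt portion) weight = 157/322 = 0.4876.
Debt contribution = 0.4876 × 4.35% × (1 − 24%) = 1.6119%.
Required equity contribution = 9.52% − 1.6119% = 7.9081%.
Re = 7.9081% / 0.5124 = 15.4327%.

15.43%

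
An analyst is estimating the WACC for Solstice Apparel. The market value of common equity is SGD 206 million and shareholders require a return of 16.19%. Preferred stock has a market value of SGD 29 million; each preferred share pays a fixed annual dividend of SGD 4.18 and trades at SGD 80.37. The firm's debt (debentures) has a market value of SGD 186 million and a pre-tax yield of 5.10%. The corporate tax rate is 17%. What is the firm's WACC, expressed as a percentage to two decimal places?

Cost of preferred: Rp = 4.18 / 80.37 = 5.2009%.
Total capital V = 206 + 29 + 186 = 421.
Equity: weight = 206/421 = 0.4893; cost = 16.19%.
Preferred: weight = 29/421 = 0.0689; cost = 5.2009%.
Debentures: weight = 186/421 = 0.4418; after-tax cost = 5.1% × (1 − 17%) = 4.2330%.
WACC = 0.4893 × 16.1900% + 0.0689 × 5.2009% + 0.4418 × 4.2330% = 10.1504%.

10.15%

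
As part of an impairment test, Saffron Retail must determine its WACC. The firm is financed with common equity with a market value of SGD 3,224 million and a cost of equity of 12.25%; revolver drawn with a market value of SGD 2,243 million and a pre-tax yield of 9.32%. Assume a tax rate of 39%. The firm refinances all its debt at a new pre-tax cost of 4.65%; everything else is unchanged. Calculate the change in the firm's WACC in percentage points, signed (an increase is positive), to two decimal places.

Current WACC:
Total capital V = 3224 + 2243 = 5467.
Equity: weight = 3224/5467 = 0.5897; cost = 12.25%.
Revolver drawn: weight = 2243/5467 = 0.4103; after-tax cost = 9.32% × (1 − 39%) = 5.6852%.
WACC = 0.5897 × 12.2500% + 0.4103 × 5.6852% = 9.5566%.
After the change:
Total capital V = 3224 + 2243 = 5467.
Equity: weight = 3224/5467 = 0.5897; cost = 12.25%.
Revolver drawn: weight = 2243/5467 = 0.4103; after-tax cost = 4.65% × (1 − 39%) = 2.8365%.
WACC = 0.5897 × 12.2500% + 0.4103 × 2.8365% = 8.3878%.
Change in WACC = 8.3878% − 9.5566% = -1.1688 pp.

-1.17 pp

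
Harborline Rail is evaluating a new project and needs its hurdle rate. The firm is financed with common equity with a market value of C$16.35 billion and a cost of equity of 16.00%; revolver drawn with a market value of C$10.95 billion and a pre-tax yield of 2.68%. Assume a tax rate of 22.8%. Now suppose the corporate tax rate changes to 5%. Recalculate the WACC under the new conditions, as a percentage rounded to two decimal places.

After the change:
Total capital V = 16.35 + 10.95 = 27.3.
Equity: weight = 16.35/27.3 = 0.5989; cost = 16%.
Revolver drawn: weight = 10.95/27.3 = 0.4011; after-tax cost = 2.68% × (1 − 5%) = 2.5460%.
WACC = 0.5989 × 16.0000% + 0.4011 × 2.5460% = 10.6036%.

10.60%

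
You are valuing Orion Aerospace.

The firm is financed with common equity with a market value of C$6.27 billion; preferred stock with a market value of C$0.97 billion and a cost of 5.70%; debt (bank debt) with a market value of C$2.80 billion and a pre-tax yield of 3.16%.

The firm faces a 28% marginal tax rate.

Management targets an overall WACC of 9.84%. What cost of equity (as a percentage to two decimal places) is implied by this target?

Total capital V = 6.27 + 0.97 + 2.8 = 10.04.
Equity weight = 6.27/10.04 = 0.6245.
Preferred weight = 0.97/10.04 = 0.0966.
Bank debt weight = 2.8/10.04 = 0.2789.
Debt contribution = 0.2789 × 3.16% × (1 − 28%) = 0.6345%.
Preferred contribution = 0.0966 × 5.7% = 0.5507%.
Required equity contribution = 9.84% − 1.1852% = 8.6548%.
Re = 8.6548% / 0.6245 = 13.8587%.

13.86%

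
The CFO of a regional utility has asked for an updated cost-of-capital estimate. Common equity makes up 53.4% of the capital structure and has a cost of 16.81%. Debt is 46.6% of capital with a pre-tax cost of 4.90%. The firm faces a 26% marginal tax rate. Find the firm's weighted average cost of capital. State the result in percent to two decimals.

After-tax cost of debt = 4.9% × (1 − 26%) = 3.6260%.
WACC = 0.534 × 16.8100% + 0.466 × 3.6260% = 10.6663%.

10.67%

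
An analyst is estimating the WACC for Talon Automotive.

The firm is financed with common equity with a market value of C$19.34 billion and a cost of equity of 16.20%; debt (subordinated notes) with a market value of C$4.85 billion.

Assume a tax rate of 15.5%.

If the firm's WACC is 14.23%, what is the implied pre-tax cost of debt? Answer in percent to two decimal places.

Total capital V = 19.34 + 4.85 = 24.19.
Equity weight = 19.34/24.19 = 0.7995.
Subordinated notes weight = 4.85/24.19 = 0.2005.
Equity contribution = 0.7995 × 16.2% = 12.9520%.
Remaining for debt = 14.23% − 12.9520% = 1.2780%.
Rd × (1 − 15.5%) × 0.2005 = 1.2780%  ⇒  Rd = 7.5436%.

7.54%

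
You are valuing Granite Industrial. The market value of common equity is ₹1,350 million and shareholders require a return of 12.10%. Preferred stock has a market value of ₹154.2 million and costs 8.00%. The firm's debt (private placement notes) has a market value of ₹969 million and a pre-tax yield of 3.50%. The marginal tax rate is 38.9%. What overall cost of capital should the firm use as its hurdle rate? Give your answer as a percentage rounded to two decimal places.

Total capital V = 1350 + 154.2 + 969 = 2473.2.
Equity: weight = 1350/2473.2 = 0.5459; cost = 12.1%.
Preferred: weight = 154.2/2473.2 = 0.0623; cost = 8%.
Private placement notes: weight = 969/2473.2 = 0.3918; after-tax cost = 3.5% × (1 − 38.9%) = 2.1385%.
WACC = 0.5459 × 12.1000% + 0.0623 × 8.0000% + 0.3918 × 2.1385% = 7.9415%.

7.94%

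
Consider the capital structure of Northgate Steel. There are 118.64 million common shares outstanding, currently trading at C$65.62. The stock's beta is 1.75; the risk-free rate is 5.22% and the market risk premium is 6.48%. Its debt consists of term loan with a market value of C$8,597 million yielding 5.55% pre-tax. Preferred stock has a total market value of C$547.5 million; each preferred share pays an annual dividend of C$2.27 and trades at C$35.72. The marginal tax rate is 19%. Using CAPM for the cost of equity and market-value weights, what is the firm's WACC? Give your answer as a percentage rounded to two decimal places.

Cost of equity via CAPM: Re = 5.22% + 1.75 × 6.48% = 16.5600%.
Cost of preferred: Rp = 2.27 / 35.72 = 6.3550%.
Market value of equity E = 65.62 × 118.64m = 7785.1568m.
Total capital V = 7785.1568 + 547.5 + 8597 = 16929.6568.
Equity: weight = 7785.1568/16929.6568 = 0.4599; cost = 16.56%.
Preferred: weight = 547.5/16929.6568 = 0.0323; cost = 6.355%.
Term loan: weight = 8597/16929.6568 = 0.5078; after-tax cost = 5.55% × (1 − 19%) = 4.4955%.
WACC = 0.4599 × 16.5600% + 0.0323 × 6.3550% + 0.5078 × 4.4955% = 10.1035%.

10.10%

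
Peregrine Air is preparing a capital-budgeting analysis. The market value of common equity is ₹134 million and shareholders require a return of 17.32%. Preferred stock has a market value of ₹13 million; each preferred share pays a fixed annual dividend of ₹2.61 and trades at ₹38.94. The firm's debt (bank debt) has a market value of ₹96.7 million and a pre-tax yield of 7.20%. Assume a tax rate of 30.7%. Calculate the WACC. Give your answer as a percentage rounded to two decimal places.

11.86%

Cost of preferred: Rp = 2.61 / 38.94 = 6.7026%.
Total capital V = 134 + 13 + 96.7 = 243.7.
Equity: weight = 134/243.7 = 0.5499; cost = 17.32%.
Preferred: weight = 13/243.7 = 0.0533; cost = 6.7026%.
Bank debt: weight = 96.7/243.7 = 0.3968; after-tax cost = 7.2% × (1 − 30.7%) = 4.9896%.
WACC = 0.5499 × 17.3200% + 0.0533 × 6.7026% + 0.3968 × 4.9896% = 11.8609%.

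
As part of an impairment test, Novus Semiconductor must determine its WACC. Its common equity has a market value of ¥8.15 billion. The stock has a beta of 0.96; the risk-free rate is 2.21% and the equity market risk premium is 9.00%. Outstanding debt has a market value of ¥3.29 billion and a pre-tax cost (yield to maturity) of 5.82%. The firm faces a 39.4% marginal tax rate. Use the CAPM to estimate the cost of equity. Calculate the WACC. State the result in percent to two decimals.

8.74%

Cost of equity via CAPM: Re = 2.21% + 0.96 × 9.0% = 10.8500%.
Total capital V = 8.15 + 3.29 = 11.44.
Equity: weight = 8.15/11.44 = 0.7124; cost = 10.85%.
Debt: weight = 3.29/11.44 = 0.2876; after-tax cost = 5.82% × (1 − 39.4%) = 3.5269%.
WACC = 0.7124 × 10.8500% + 0.2876 × 3.5269% = 8.7440%.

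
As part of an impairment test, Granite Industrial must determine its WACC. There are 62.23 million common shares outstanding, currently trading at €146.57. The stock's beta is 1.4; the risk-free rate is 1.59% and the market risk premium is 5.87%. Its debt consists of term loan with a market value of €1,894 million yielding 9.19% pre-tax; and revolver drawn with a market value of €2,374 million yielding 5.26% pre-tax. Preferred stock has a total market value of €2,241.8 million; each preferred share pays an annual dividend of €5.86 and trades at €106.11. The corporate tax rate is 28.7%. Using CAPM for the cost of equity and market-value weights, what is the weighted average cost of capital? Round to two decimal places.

7.88%

Cost of equity via CAPM: Re = 1.59% + 1.4 × 5.87% = 9.8080%.
Cost of preferred: Rp = 5.86 / 106.11 = 5.5226%.
Market value of equity E = 146.57 × 62.23m = 9121.0511m.
Total capital V = 9121.0511 + 2241.8 + 1894 + 2374 = 15630.8511.
Equity: weight = 9121.0511/15630.8511 = 0.5835; cost = 9.808%.
Preferred: weight = 2241.8/15630.8511 = 0.1434; cost = 5.5226%.
Term loan: weight = 1894/15630.8511 = 0.1212; after-tax cost = 9.19% × (1 − 28.7%) = 6.5525%.
Revolver drawn: weight = 2374/15630.8511 = 0.1519; after-tax cost = 5.26% × (1 − 28.7%) = 3.7504%.
WACC = 0.5835 × 9.8080% + 0.1434 × 5.5226% + 0.1212 × 6.5525% + 0.1519 × 3.7504% = 7.8789%.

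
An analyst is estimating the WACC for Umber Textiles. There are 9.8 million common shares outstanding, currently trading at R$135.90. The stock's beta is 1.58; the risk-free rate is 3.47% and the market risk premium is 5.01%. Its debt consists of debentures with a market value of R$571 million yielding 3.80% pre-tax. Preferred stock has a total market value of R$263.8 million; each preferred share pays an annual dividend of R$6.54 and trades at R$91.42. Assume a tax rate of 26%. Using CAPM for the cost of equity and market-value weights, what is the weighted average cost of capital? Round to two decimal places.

Cost of equity via CAPM: Re = 3.47% + 1.58 × 5.01% = 11.3858%.
Cost of preferred: Rp = 6.54 / 91.42 = 7.1538%.
Market value of equity E = 135.9 × 9.8m = 1331.82m.
Total capital V = 1331.82 + 263.8 + 571 = 2166.62.
Equity: weight = 1331.82/2166.62 = 0.6147; cost = 11.3858%.
Preferred: weight = 263.8/2166.62 = 0.1218; cost = 7.1538%.
Debentures: weight = 571/2166.62 = 0.2635; after-tax cost = 3.8% × (1 − 26%) = 2.8120%.
WACC = 0.6147 × 11.3858% + 0.1218 × 7.1538% + 0.2635 × 2.8120% = 8.6110%.

8.61%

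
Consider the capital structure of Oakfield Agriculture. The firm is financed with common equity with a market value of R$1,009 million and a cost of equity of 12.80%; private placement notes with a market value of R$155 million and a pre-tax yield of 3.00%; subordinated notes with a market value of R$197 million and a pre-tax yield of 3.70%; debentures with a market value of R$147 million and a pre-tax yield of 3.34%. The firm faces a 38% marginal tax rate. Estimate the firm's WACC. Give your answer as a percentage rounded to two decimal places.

9.26%

Total capital V = 1009 + 155 + 197 + 147 = 1508.
Equity: weight = 1009/1508 = 0.6691; cost = 12.8%.
Private placement notes: weight = 155/1508 = 0.1028; after-tax cost = 3% × (1 − 38%) = 1.8600%.
Subordinated notes: weight = 197/1508 = 0.1306; after-tax cost = 3.7% × (1 − 38%) = 2.2940%.
Debentures: weight = 147/1508 = 0.0975; after-tax cost = 3.34% × (1 − 38%) = 2.0708%.
WACC = 0.6691 × 12.8000% + 0.1028 × 1.8600% + 0.1306 × 2.2940% + 0.0975 × 2.0708% = 9.2572%.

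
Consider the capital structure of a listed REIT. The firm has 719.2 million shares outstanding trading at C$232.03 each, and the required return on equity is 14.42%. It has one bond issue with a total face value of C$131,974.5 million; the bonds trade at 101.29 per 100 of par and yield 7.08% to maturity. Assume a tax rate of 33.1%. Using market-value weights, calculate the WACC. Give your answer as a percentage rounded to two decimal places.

10.11%

Market value of equity E = 232.03 × 719.2m = 166875.976m. Market value of debt D = 131974.5m × 101.29/100 = 133676.97105m.
Total capital V = 166875.976 + 133676.97105 = 300552.94705.
Equity: weight = 166875.976/300552.94705 = 0.5552; cost = 14.42%.
Bonds outstanding: weight = 133676.97105/300552.94705 = 0.4448; after-tax cost = 7.08% × (1 − 33.1%) = 4.7365%.
WACC = 0.5552 × 14.4200% + 0.4448 × 4.7365% = 10.1131%.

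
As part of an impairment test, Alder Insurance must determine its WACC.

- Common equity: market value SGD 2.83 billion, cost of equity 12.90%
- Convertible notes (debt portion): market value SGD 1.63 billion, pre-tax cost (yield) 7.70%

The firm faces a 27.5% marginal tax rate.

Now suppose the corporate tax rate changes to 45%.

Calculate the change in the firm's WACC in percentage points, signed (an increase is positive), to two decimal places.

-0.49 pp

Current WACC:
Total capital V = 2.83 + 1.63 = 4.46.
Equity: weight = 2.83/4.46 = 0.6345; cost = 12.9%.
Convertible notes (debt portion): weight = 1.63/4.46 = 0.3655; after-tax cost = 7.7% × (1 − 27.5%) = 5.5825%.
WACC = 0.6345 × 12.9000% + 0.3655 × 5.5825% = 10.2257%.
After the change:
Total capital V = 2.83 + 1.63 = 4.46.
Equity: weight = 2.83/4.46 = 0.6345; cost = 12.9%.
Convertible notes (debt portion): weight = 1.63/4.46 = 0.3655; after-tax cost = 7.7% × (1 − 45%) = 4.2350%.
WACC = 0.6345 × 12.9000% + 0.3655 × 4.2350% = 9.7332%.
Change in WACC = 9.7332% − 10.2257% = -0.4925 pp.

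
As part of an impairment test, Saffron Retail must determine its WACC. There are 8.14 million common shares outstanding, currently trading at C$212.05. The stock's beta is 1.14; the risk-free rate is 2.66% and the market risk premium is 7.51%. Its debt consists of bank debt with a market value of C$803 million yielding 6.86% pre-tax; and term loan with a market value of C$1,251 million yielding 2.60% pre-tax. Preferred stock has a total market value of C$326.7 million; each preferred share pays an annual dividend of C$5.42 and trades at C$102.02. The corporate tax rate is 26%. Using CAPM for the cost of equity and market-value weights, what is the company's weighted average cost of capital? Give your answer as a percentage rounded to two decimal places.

Cost of equity via CAPM: Re = 2.66% + 1.14 × 7.51% = 11.2214%.
Cost of preferred: Rp = 5.42 / 102.02 = 5.3127%.
Market value of equity E = 212.05 × 8.14m = 1726.087m.
Total capital V = 1726.087 + 326.7 + 803 + 1251 = 4106.787.
Equity: weight = 1726.087/4106.787 = 0.4203; cost = 11.2214%.
Preferred: weight = 326.7/4106.787 = 0.0796; cost = 5.3127%.
Bank debt: weight = 803/4106.787 = 0.1955; after-tax cost = 6.86% × (1 − 26%) = 5.0764%.
Term loan: weight = 1251/4106.787 = 0.3046; after-tax cost = 2.6% × (1 − 26%) = 1.9240%.
WACC = 0.4203 × 11.2214% + 0.0796 × 5.3127% + 0.1955 × 5.0764% + 0.3046 × 1.9240% = 6.7177%.

6.72%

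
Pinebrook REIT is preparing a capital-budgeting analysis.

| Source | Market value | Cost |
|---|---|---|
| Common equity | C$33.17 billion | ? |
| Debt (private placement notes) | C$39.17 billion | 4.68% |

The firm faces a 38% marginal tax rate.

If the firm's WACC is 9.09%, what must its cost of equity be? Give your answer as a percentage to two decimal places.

Total capital V = 33.17 + 39.17 = 72.34.
Equity weight = 33.17/72.34 = 0.4585.
Private placement notes weight = 39.17/72.34 = 0.5415.
Debt contribution = 0.5415 × 4.68% × (1 − 38%) = 1.5711%.
Required equity contribution = 9.09% − 1.5711% = 7.5189%.
Re = 7.5189% / 0.4585 = 16.3978%.

16.40%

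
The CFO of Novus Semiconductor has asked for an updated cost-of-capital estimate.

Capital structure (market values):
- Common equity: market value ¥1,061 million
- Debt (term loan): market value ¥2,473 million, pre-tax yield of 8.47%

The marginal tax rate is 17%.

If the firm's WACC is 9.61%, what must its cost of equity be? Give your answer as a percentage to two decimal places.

Total capital V = 1061 + 2473 = 3534.
Equity weight = 1061/3534 = 0.3002.
Term loan weight = 2473/3534 = 0.6998.
Debt contribution = 0.6998 × 8.47% × (1 − 17%) = 4.9195%.
Required equity contribution = 9.61% − 4.9195% = 4.6905%.
Re = 4.6905% / 0.3002 = 15.6233%.

15.62%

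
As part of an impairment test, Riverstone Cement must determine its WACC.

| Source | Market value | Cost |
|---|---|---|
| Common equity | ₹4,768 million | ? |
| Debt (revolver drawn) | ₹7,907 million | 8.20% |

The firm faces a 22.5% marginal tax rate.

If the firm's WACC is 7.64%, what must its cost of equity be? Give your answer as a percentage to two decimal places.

9.77%

Total capital V = 4768 + 7907 = 12675.
Equity weight = 4768/12675 = 0.3762.
Revolver drawn weight = 7907/12675 = 0.6238.
Debt contribution = 0.6238 × 8.2% × (1 − 22.5%) = 3.9644%.
Required equity contribution = 7.64% − 3.9644% = 3.6756%.
Re = 3.6756% / 0.3762 = 9.7710%.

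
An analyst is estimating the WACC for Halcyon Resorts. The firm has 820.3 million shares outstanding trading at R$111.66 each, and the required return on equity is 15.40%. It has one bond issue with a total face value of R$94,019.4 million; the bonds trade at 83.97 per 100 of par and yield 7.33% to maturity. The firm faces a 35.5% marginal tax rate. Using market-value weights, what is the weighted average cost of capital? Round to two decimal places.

10.46%

Market value of equity E = 111.66 × 820.3m = 91594.698m. Market value of debt D = 94019.4m × 83.97/100 = 78948.09018m.
Total capital V = 91594.698 + 78948.09018 = 170542.78818.
Equity: weight = 91594.698/170542.78818 = 0.5371; cost = 15.4%.
Bonds outstanding: weight = 78948.09018/170542.78818 = 0.4629; after-tax cost = 7.33% × (1 − 35.5%) = 4.7279%.
WACC = 0.5371 × 15.4000% + 0.4629 × 4.7279% = 10.4596%.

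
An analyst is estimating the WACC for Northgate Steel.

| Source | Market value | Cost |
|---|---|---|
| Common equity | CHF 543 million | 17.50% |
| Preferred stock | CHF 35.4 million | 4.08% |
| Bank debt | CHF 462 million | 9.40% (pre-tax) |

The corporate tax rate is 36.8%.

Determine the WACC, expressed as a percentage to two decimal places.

11.91%

Total capital V = 543 + 35.4 + 462 = 1040.4.
Equity: weight = 543/1040.4 = 0.5219; cost = 17.5%.
Preferred: weight = 35.4/1040.4 = 0.0340; cost = 4.08%.
Bank debt: weight = 462/1040.4 = 0.4441; after-tax cost = 9.4% × (1 − 36.8%) = 5.9408%.
WACC = 0.5219 × 17.5000% + 0.0340 × 4.0800% + 0.4441 × 5.9408% = 11.9104%.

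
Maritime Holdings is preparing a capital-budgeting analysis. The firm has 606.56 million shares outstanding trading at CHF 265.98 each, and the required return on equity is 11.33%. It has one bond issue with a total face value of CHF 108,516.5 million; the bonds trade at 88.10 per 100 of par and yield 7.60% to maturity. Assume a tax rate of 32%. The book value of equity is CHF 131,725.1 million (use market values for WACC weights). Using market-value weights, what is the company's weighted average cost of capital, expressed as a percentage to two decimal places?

9.04%

Market value of equity E = 265.98 × 606.56m = 161332.8288m. Market value of debt D = 108516.5m × 88.1/100 = 95603.0365m.
Total capital V = 161332.8288 + 95603.0365 = 256935.8653.
Equity: weight = 161332.8288/256935.8653 = 0.6279; cost = 11.33%.
Bonds outstanding: weight = 95603.0365/256935.8653 = 0.3721; after-tax cost = 7.6% × (1 − 32%) = 5.1680%.
WACC = 0.6279 × 11.3300% + 0.3721 × 5.1680% = 9.0372%.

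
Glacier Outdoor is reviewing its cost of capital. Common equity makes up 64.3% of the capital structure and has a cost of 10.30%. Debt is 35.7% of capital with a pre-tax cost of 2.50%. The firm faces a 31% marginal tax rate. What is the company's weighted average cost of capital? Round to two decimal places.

7.24%

After-tax cost of debt = 2.5% × (1 − 31%) = 1.7250%.
WACC = 0.643 × 10.3000% + 0.357 × 1.7250% = 7.2387%.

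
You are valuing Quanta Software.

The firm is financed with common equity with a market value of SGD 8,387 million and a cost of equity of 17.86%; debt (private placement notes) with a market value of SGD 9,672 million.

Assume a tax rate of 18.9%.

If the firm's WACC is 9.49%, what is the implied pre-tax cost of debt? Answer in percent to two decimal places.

2.75%

Total capital V = 8387 + 9672 = 18059.
Equity weight = 8387/18059 = 0.4644.
Private placement notes weight = 9672/18059 = 0.5356.
Equity contribution = 0.4644 × 17.86% = 8.2946%.
Remaining for debt = 9.49% − 8.2946% = 1.1954%.
Rd × (1 − 18.9%) × 0.5356 = 1.1954%  ⇒  Rd = 2.7522%.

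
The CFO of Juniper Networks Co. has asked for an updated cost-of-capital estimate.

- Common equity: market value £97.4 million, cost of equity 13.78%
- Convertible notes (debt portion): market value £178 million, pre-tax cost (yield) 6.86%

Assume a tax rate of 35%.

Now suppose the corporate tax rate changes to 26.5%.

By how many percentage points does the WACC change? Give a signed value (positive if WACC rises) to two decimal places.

Current WACC:
Total capital V = 97.4 + 178 = 275.4.
Equity: weight = 97.4/275.4 = 0.3537; cost = 13.78%.
Convertible notes (debt portion): weight = 178/275.4 = 0.6463; after-tax cost = 6.86% × (1 − 35%) = 4.4590%.
WACC = 0.3537 × 13.7800% + 0.6463 × 4.4590% = 7.7555%.
After the change:
Total capital V = 97.4 + 178 = 275.4.
Equity: weight = 97.4/275.4 = 0.3537; cost = 13.78%.
Convertible notes (debt portion): weight = 178/275.4 = 0.6463; after-tax cost = 6.86% × (1 − 26.5%) = 5.0421%.
WACC = 0.3537 × 13.7800% + 0.6463 × 5.0421% = 8.1324%.
Change in WACC = 8.1324% − 7.7555% = 0.3769 pp.

+0.38 pp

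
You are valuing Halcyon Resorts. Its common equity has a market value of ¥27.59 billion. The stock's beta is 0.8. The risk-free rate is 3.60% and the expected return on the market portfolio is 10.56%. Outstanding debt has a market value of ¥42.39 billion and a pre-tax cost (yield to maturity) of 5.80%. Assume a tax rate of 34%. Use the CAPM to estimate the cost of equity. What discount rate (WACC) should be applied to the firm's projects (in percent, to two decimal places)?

Market risk premium = 10.56% − 3.6% = 6.96%.
Cost of equity via CAPM: Re = 3.6% + 0.8 × 6.96% = 9.1680%.
Total capital V = 27.59 + 42.39 = 69.98.
Equity: weight = 27.59/69.98 = 0.3943; cost = 9.168%.
Debt: weight = 42.39/69.98 = 0.6057; after-tax cost = 5.8% × (1 − 34%) = 3.8280%.
WACC = 0.3943 × 9.1680% + 0.6057 × 3.8280% = 5.9333%.

5.93%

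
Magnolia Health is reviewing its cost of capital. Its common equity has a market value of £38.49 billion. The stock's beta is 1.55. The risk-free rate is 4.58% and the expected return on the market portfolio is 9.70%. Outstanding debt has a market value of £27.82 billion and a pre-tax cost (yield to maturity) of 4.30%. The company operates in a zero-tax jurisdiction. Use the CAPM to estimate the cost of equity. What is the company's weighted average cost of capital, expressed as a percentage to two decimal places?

9.07%

Market risk premium = 9.7% − 4.58% = 5.12%.
Cost of equity via CAPM: Re = 4.58% + 1.55 × 5.12% = 12.5160%.
Total capital V = 38.49 + 27.82 = 66.31.
Equity: weight = 38.49/66.31 = 0.5805; cost = 12.516%.
Debt: weight = 27.82/66.31 = 0.4195; after-tax cost = 4.3% × (1 − 0%) = 4.3000%.
WACC = 0.5805 × 12.5160% + 0.4195 × 4.3000% = 9.0690%.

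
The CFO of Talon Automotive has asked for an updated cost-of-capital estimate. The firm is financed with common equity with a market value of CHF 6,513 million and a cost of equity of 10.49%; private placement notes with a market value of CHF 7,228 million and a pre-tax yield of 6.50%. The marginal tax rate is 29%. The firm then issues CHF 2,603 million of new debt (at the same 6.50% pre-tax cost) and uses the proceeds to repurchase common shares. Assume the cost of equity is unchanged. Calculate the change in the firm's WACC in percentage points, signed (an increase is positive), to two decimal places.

-1.11 pp

Current WACC:
Total capital V = 6513 + 7228 = 13741.
Equity: weight = 6513/13741 = 0.4740; cost = 10.49%.
Private placement notes: weight = 7228/13741 = 0.5260; after-tax cost = 6.5% × (1 − 29%) = 4.6150%.
WACC = 0.4740 × 10.4900% + 0.5260 × 4.6150% = 7.3996%.
After the change:
Total capital V = 3910 + 9831 = 13741.
Equity: weight = 3910/13741 = 0.2845; cost = 10.49%.
Private placement notes: weight = 9831/13741 = 0.7155; after-tax cost = 6.5% × (1 − 29%) = 4.6150%.
WACC = 0.2845 × 10.4900% + 0.7155 × 4.6150% = 6.2867%.
Change in WACC = 6.2867% − 7.3996% = -1.1129 pp.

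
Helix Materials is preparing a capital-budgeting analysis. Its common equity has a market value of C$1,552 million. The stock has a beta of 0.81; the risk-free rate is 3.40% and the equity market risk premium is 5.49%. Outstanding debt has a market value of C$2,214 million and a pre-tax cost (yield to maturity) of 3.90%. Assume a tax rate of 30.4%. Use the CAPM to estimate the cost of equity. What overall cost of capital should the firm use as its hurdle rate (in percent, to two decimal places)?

4.83%

Cost of equity via CAPM: Re = 3.4% + 0.81 × 5.49% = 7.8469%.
Total capital V = 1552 + 2214 = 3766.
Equity: weight = 1552/3766 = 0.4121; cost = 7.8469%.
Debt: weight = 2214/3766 = 0.5879; after-tax cost = 3.9% × (1 − 30.4%) = 2.7144%.
WACC = 0.4121 × 7.8469% + 0.5879 × 2.7144% = 4.8295%.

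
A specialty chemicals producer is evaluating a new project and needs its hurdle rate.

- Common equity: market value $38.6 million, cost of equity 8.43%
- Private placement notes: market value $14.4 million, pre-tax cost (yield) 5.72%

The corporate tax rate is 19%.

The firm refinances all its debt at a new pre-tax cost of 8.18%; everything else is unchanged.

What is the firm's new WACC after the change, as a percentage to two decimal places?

After the change:
Total capital V = 38.6 + 14.4 = 53.
Equity: weight = 38.6/53 = 0.7283; cost = 8.43%.
Private placement notes: weight = 14.4/53 = 0.2717; after-tax cost = 8.18% × (1 − 19%) = 6.6258%.
WACC = 0.7283 × 8.4300% + 0.2717 × 6.6258% = 7.9398%.

7.94%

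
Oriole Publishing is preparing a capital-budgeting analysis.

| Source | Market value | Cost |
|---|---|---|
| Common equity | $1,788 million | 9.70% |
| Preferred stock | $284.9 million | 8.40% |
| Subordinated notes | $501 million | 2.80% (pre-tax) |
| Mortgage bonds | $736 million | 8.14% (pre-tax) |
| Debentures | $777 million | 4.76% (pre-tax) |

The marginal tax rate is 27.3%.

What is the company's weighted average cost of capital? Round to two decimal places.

6.80%

Total capital V = 1788 + 284.9 + 501 + 736 + 777 = 4086.9.
Equity: weight = 1788/4086.9 = 0.4375; cost = 9.7%.
Preferred: weight = 284.9/4086.9 = 0.0697; cost = 8.4%.
Subordinated notes: weight = 501/4086.9 = 0.1226; after-tax cost = 2.8% × (1 − 27.3%) = 2.0356%.
Mortgage bonds: weight = 736/4086.9 = 0.1801; after-tax cost = 8.14% × (1 − 27.3%) = 5.9178%.
Debentures: weight = 777/4086.9 = 0.1901; after-tax cost = 4.76% × (1 − 27.3%) = 3.4605%.
WACC = 0.4375 × 9.7000% + 0.0697 × 8.4000% + 0.1226 × 2.0356% + 0.1801 × 5.9178% + 0.1901 × 3.4605% = 6.8024%.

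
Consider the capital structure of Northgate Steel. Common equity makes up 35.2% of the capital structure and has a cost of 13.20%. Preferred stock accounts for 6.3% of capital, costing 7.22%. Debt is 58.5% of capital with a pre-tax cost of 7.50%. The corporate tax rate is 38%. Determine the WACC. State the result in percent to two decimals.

7.82%

After-tax cost of debt = 7.5% × (1 − 38%) = 4.6500%.
WACC = 0.352 × 13.2000% + 0.063 × 7.2200% + 0.585 × 4.6500% = 7.8215%.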